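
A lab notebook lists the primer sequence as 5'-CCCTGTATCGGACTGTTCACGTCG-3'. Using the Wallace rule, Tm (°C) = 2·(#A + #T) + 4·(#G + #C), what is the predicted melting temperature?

Base counts: G=6, C=8, A=3, T=7
A+T = 10, G+C = 14
Tm = 2×10 + 4×14 = 76°C

76°C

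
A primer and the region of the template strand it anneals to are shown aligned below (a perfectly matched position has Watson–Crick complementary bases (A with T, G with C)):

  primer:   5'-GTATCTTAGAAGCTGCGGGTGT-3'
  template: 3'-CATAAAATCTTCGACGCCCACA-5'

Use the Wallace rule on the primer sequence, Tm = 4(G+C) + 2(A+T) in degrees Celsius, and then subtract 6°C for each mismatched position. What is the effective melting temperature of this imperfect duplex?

60°C

Primer base counts: A=4, T=7, G=8, C=3 → A+T=11, G+C=11
Perfect-match Tm = 2(11) + 4(11) = 22 + 44 = 66°C
Mismatches (positions where the bases are not complementary): 1 (at position 5)
Effective Tm = 66 − 1×6 = 66 − 6 = 60°C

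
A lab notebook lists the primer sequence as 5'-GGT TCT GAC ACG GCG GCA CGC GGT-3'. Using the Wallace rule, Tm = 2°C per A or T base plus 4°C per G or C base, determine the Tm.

82°C

G=10, A=3, T=4, C=7
So N_AT = 7 and N_GC = 17.
Tm = 2(7) + 4(17) = 14 + 68 = 82°C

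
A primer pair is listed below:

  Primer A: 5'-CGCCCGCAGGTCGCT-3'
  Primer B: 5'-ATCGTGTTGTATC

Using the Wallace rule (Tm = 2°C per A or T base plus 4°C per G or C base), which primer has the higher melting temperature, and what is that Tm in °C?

Primer A: A+T=3, G+C=12 → Tm = 2(3)+4(12) = 54°C
Primer B: A+T=8, G+C=5 → Tm = 2(8)+4(5) = 36°C
54°C vs 36°C → primer A is higher.

Primer A, 54°C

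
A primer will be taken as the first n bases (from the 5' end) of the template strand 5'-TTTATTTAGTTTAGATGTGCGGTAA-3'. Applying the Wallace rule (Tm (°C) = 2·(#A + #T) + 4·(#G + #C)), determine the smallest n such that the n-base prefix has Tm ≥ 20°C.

First 8 bases: TTTATTTA → Tm = 16°C (< 20°C)
First 9 bases: TTTATTTAG → Tm = 20°C (≥ 20°C)
Each additional base adds 2°C (A/T) or 4°C (G/C), so Tm is non-decreasing in n; n = 9 is the first length to reach 20°C.

n = 9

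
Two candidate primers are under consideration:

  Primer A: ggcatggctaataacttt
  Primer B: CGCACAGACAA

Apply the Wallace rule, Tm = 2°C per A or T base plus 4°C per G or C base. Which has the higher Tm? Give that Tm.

Primer A: A+T=11, G+C=7 → Tm = 2(11)+4(7) = 50°C
Primer B: A+T=5, G+C=6 → Tm = 2(5)+4(6) = 34°C
50°C vs 34°C → primer A is higher.

Primer A, 50°C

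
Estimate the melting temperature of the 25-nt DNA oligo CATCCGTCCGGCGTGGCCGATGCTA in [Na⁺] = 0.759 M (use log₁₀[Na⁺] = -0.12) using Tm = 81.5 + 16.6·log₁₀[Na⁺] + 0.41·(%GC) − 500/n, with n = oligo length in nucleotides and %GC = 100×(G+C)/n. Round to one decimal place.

87.4°C

Length n = 25. Base counts: T=5, G=8, C=9, A=3
G+C = 17, so %GC = 17/25 × 100 = 68%
Salt term: 16.6 × (-0.12) = -1.992
GC term: 0.41 × 68 = 27.88; length term: −500/25 = −20
Tm = 81.5 + (-1.992) + 27.88 − 20 = 87.388 → 87.4°C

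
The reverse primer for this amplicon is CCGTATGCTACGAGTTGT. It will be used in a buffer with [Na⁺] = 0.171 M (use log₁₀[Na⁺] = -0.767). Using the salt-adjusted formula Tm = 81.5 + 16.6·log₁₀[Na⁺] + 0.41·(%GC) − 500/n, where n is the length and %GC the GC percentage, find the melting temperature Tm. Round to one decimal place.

Length n = 18. T=6, G=5, A=3, C=4
G+C = 9, so %GC = 9/18 × 100 = 50%
Salt term: 16.6 × (-0.767) = -12.732
GC term: 0.41 × 50 = 20.5; length term: −500/18 = −27.778
Tm = 81.5 + (-12.732) + 20.5 − 27.778 = 61.49 → 61.5°C

61.5°C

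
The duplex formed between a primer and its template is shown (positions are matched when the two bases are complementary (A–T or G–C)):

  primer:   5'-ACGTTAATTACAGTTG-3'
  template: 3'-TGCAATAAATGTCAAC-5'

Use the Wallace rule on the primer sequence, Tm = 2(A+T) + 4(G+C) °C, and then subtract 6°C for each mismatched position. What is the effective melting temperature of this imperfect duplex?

Primer base counts: A=5, T=6, G=3, C=2 → A+T=11, G+C=5
Perfect-match Tm = 2(11) + 4(5) = 22 + 20 = 42°C
Mismatches (positions where the bases are not complementary): 1 (at position 7)
Effective Tm = 42 − 1×6 = 42 − 6 = 36°C

36°C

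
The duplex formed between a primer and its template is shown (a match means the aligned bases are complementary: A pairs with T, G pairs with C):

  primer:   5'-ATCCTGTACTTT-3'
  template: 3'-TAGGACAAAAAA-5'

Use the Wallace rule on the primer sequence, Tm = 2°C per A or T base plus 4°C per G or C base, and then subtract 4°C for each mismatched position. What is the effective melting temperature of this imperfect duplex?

24°C

Primer base counts: A=2, T=6, G=1, C=3 → A+T=8, G+C=4
Perfect-match Tm = 2(8) + 4(4) = 16 + 16 = 32°C
Mismatches (positions where the bases are not complementary): 2 (at positions 8, 9)
Effective Tm = 32 − 2×4 = 32 − 8 = 24°C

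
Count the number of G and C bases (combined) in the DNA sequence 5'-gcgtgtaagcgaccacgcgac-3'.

Scanning the sequence gives C=7, G=7, A=5, T=2.
Total G or C: 7 + 7 = 14

14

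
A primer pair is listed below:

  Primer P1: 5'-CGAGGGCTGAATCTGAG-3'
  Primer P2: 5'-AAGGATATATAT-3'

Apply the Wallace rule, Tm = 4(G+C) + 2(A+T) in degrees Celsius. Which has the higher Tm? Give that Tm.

Primer P1: A+T=7, G+C=10 → Tm = 2(7)+4(10) = 54°C
Primer P2: A+T=10, G+C=2 → Tm = 2(10)+4(2) = 28°C
54°C vs 28°C → primer P1 is higher.

Primer P1, 54°C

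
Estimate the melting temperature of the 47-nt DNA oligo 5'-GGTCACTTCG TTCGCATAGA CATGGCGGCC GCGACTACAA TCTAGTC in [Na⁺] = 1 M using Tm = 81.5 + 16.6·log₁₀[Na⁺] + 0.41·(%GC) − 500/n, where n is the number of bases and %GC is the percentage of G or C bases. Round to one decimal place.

Length n = 47. A=10, C=14, G=12, T=11
G+C = 26, so %GC = 26/47 × 100 = 55.319%
Salt term: 16.6 × (0) = 0
GC term: 0.41 × 55.319 = 22.681; length term: −500/47 = −10.638
Tm = 81.5 + (0) + 22.681 − 10.638 = 93.543 → 93.5°C

93.5°C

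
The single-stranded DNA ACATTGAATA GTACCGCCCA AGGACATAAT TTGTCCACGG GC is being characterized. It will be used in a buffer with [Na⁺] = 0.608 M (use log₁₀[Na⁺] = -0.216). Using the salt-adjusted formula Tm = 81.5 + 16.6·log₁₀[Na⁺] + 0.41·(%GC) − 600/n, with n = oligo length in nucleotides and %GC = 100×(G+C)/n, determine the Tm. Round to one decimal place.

Length n = 42. A=13, G=9, T=9, C=11
G+C = 20, so %GC = 20/42 × 100 = 47.619%
Salt term: 16.6 × (-0.216) = -3.586
GC term: 0.41 × 47.619 = 19.524; length term: −600/42 = −14.286
Tm = 81.5 + (-3.586) + 19.524 − 14.286 = 83.152 → 83.2°C

83.2°C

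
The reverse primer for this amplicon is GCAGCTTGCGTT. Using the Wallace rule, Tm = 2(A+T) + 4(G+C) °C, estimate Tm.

Counting bases: A=1, T=4, C=3, G=4
So N_AT = 5 and N_GC = 7.
Tm = 2×5 + 4×7 = 38°C

38°C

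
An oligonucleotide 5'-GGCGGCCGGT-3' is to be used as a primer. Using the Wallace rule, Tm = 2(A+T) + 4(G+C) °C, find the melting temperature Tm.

Scanning the sequence gives C=3, A=0, T=1, G=6.
AT pairs contribute 1, GC pairs contribute 9.
Tm = 2(1) + 4(9) = 2 + 36 = 38°C

38°C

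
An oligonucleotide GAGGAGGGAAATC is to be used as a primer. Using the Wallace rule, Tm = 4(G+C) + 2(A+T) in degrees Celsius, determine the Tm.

Counting bases: C=1, G=6, T=1, A=5
AT pairs contribute 6, GC pairs contribute 7.
Tm = 2×6 + 4×7 = 40°C

40°C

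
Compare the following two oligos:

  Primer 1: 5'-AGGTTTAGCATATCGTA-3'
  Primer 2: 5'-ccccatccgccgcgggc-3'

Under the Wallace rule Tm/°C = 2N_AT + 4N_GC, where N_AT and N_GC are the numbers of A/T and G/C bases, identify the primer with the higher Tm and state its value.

Primer 1: A+T=11, G+C=6 → Tm = 2(11)+4(6) = 46°C
Primer 2: A+T=2, G+C=15 → Tm = 2(2)+4(15) = 64°C
46°C vs 64°C → primer 2 is higher.

Primer 2, 64°C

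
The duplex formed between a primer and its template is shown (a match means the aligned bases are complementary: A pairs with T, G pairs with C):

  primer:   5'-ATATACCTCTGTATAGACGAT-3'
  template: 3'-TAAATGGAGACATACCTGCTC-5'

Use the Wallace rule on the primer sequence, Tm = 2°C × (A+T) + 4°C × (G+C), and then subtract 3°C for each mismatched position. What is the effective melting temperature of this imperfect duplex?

47°C

Primer base counts: A=7, T=7, G=3, C=4 → A+T=14, G+C=7
Perfect-match Tm = 2(14) + 4(7) = 28 + 28 = 56°C
Mismatches (positions where the bases are not complementary): 3 (at positions 3, 15, 21)
Effective Tm = 56 − 3×3 = 56 − 9 = 47°C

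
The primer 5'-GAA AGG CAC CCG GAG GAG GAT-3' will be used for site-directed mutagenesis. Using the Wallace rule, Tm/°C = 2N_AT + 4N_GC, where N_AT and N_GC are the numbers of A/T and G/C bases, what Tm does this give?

68°C

A=7, T=1, G=9, C=4
A+T = 8, G+C = 13
Tm = 2(8) + 4(13) = 16 + 52 = 68°C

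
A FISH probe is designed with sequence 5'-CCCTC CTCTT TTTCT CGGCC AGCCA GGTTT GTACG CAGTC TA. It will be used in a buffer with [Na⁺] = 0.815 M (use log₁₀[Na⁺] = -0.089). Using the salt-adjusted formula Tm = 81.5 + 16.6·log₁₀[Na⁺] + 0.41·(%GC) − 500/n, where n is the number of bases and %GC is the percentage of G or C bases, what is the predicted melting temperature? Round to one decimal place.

Length n = 42. Counting bases: C=15, G=8, A=5, T=14
G+C = 23, so %GC = 23/42 × 100 = 54.762%
Salt term: 16.6 × (-0.089) = -1.477
GC term: 0.41 × 54.762 = 22.452; length term: −500/42 = −11.905
Tm = 81.5 + (-1.477) + 22.452 − 11.905 = 90.57 → 90.6°C

90.6°C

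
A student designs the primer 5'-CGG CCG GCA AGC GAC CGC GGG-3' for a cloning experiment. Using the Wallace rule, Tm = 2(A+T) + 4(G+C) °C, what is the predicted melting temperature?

78°C

Counting bases: A=3, G=10, C=8, T=0
So N_AT = 3 and N_GC = 18.
Tm = 2×3 + 4×18 = 78°C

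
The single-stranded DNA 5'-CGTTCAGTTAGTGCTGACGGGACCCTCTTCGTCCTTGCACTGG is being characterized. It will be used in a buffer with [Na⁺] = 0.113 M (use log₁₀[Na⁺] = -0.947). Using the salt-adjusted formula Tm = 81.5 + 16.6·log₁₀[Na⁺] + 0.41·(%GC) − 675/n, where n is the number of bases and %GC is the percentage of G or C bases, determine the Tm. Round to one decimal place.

Length n = 43. G=12, A=5, T=13, C=13
G+C = 25, so %GC = 25/43 × 100 = 58.14%
Salt term: 16.6 × (-0.947) = -15.72
GC term: 0.41 × 58.14 = 23.837; length term: −675/43 = −15.698
Tm = 81.5 + (-15.72) + 23.837 − 15.698 = 73.919 → 73.9°C

73.9°C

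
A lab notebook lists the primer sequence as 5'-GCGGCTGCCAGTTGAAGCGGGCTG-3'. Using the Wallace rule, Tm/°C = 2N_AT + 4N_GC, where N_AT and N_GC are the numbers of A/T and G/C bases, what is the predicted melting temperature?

G=11, T=4, A=3, C=6
AT pairs contribute 7, GC pairs contribute 17.
Tm = 4·17 + 2·7 = 68 + 14 = 82°C

82°C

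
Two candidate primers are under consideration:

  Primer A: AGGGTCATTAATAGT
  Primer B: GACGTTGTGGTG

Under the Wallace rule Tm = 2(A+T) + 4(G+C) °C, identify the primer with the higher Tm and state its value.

Primer A: A+T=10, G+C=5 → Tm = 2(10)+4(5) = 40°C
Primer B: A+T=5, G+C=7 → Tm = 2(5)+4(7) = 38°C
40°C vs 38°C → primer A is higher.

Primer A, 40°C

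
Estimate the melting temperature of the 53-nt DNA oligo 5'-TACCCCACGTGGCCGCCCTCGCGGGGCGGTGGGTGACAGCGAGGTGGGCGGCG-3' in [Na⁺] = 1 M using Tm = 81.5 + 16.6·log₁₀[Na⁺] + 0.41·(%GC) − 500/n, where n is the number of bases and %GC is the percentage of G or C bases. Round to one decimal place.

Length n = 53. Base counts: A=5, G=25, T=6, C=17
G+C = 42, so %GC = 42/53 × 100 = 79.245%
Salt term: 16.6 × (0) = 0
GC term: 0.41 × 79.245 = 32.49; length term: −500/53 = −9.434
Tm = 81.5 + (0) + 32.49 − 9.434 = 104.556 → 104.6°C

104.6°C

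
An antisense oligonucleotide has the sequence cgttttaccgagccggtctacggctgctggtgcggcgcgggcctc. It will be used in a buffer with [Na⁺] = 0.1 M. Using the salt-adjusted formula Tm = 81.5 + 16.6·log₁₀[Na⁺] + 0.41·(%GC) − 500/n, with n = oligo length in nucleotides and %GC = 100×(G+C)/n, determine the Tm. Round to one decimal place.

82.9°C

Length n = 45. Counting bases: G=17, C=15, A=3, T=10
G+C = 32, so %GC = 32/45 × 100 = 71.111%
Salt term: 16.6 × (-1) = -16.6
GC term: 0.41 × 71.111 = 29.156; length term: −500/45 = −11.111
Tm = 81.5 + (-16.6) + 29.156 − 11.111 = 82.945 → 82.9°C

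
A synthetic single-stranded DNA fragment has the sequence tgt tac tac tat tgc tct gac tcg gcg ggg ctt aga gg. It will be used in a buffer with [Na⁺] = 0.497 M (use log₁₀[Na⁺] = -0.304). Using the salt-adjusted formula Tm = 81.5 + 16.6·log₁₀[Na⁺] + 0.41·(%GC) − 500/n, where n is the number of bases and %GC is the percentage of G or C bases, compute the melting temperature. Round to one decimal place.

Length n = 38. T=12, A=6, G=12, C=8
G+C = 20, so %GC = 20/38 × 100 = 52.632%
Salt term: 16.6 × (-0.304) = -5.046
GC term: 0.41 × 52.632 = 21.579; length term: −500/38 = −13.158
Tm = 81.5 + (-5.046) + 21.579 − 13.158 = 84.875 → 84.9°C

84.9°C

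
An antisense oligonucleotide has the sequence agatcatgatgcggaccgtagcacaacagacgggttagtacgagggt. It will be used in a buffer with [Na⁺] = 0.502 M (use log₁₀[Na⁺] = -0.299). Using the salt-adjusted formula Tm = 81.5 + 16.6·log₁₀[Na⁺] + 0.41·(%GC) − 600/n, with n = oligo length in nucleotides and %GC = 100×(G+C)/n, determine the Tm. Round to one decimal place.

Length n = 47. Scanning the sequence gives A=14, G=16, T=8, C=9.
G+C = 25, so %GC = 25/47 × 100 = 53.191%
Salt term: 16.6 × (-0.299) = -4.963
GC term: 0.41 × 53.191 = 21.808; length term: −600/47 = −12.766
Tm = 81.5 + (-4.963) + 21.808 − 12.766 = 85.579 → 85.6°C

85.6°C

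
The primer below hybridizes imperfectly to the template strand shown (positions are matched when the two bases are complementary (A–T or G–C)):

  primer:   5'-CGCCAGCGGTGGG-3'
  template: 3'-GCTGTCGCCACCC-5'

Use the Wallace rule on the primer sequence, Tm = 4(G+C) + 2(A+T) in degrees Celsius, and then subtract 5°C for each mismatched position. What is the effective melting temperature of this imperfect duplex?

Primer base counts: A=1, T=1, G=7, C=4 → A+T=2, G+C=11
Perfect-match Tm = 2(2) + 4(11) = 4 + 44 = 48°C
Mismatches (positions where the bases are not complementary): 1 (at position 3)
Effective Tm = 48 − 1×5 = 48 − 5 = 43°C

43°C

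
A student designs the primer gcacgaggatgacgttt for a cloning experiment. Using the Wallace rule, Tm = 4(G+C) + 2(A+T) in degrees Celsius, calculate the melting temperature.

52°C

Base counts: T=4, A=4, G=6, C=3
AT pairs contribute 8, GC pairs contribute 9.
Tm = 4·9 + 2·8 = 36 + 16 = 52°C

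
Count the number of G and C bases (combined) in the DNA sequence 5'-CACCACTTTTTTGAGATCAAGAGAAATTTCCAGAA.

12

Scanning the sequence gives T=10, G=5, A=13, C=7.
Total G or C: 5 + 7 = 12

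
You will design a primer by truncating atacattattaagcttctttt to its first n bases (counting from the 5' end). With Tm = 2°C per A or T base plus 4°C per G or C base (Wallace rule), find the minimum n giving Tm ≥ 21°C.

n = 10

First 9 bases: ATACATTAT → Tm = 20°C (< 21°C)
First 10 bases: ATACATTATT → Tm = 22°C (≥ 21°C)
Since every base adds ≥2°C, Tm only increases with n, so the threshold is first crossed at n = 10.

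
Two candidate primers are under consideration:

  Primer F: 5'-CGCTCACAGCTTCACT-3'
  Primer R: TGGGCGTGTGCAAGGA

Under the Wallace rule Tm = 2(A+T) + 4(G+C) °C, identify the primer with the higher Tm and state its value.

Primer R, 52°C

Primer F: A+T=7, G+C=9 → Tm = 2(7)+4(9) = 50°C
Primer R: A+T=6, G+C=10 → Tm = 2(6)+4(10) = 52°C
50°C vs 52°C → primer R is higher.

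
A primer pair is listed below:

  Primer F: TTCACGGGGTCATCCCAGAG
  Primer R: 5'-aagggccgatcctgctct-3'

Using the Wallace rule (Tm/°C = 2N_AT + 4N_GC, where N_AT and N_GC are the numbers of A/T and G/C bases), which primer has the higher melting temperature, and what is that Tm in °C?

Primer F, 64°C

Primer F: A+T=8, G+C=12 → Tm = 2(8)+4(12) = 64°C
Primer R: A+T=7, G+C=11 → Tm = 2(7)+4(11) = 58°C
64°C vs 58°C → primer F is higher.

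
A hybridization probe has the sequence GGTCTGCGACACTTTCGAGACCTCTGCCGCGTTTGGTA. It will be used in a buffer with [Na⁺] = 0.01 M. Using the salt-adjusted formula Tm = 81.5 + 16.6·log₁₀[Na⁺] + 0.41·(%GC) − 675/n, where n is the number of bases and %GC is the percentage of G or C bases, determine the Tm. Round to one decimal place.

54.3°C

Length n = 38. Base counts: A=5, T=11, C=11, G=11
G+C = 22, so %GC = 22/38 × 100 = 57.895%
Salt term: 16.6 × (-2) = -33.2
GC term: 0.41 × 57.895 = 23.737; length term: −675/38 = −17.763
Tm = 81.5 + (-33.2) + 23.737 − 17.763 = 54.274 → 54.3°C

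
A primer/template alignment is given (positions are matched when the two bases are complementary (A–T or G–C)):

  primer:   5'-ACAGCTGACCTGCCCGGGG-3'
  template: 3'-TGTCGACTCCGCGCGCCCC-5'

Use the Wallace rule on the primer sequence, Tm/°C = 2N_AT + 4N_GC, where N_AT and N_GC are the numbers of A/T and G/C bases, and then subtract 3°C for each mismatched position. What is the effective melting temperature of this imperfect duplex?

54°C

Primer base counts: A=3, T=2, G=7, C=7 → A+T=5, G+C=14
Perfect-match Tm = 2(5) + 4(14) = 10 + 56 = 66°C
Mismatches (positions where the bases are not complementary): 4 (at positions 9, 10, 11, 14)
Effective Tm = 66 − 4×3 = 66 − 12 = 54°C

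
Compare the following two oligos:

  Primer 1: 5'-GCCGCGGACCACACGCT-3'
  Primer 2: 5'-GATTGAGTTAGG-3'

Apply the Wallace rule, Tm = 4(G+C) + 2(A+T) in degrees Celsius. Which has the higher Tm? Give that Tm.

Primer 1: A+T=4, G+C=13 → Tm = 2(4)+4(13) = 60°C
Primer 2: A+T=7, G+C=5 → Tm = 2(7)+4(5) = 34°C
60°C vs 34°C → primer 1 is higher.

Primer 1, 60°C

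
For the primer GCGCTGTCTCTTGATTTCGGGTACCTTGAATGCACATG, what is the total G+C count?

19

G=10, T=13, A=6, C=9
G+C = 10 + 9 = 19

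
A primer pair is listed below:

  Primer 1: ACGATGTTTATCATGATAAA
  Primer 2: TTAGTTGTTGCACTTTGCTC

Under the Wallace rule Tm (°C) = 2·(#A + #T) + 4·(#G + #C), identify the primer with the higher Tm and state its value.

Primer 2, 56°C

Primer 1: A+T=15, G+C=5 → Tm = 2(15)+4(5) = 50°C
Primer 2: A+T=12, G+C=8 → Tm = 2(12)+4(8) = 56°C
50°C vs 56°C → primer 2 is higher.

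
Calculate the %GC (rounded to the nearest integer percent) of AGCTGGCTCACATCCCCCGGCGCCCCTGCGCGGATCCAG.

Scanning the sequence gives C=18, T=5, A=5, G=11.
G+C = 11 + 18 = 29 out of 39 bases
%GC = 29/39 × 100 = 74.36% ≈ 74%

74%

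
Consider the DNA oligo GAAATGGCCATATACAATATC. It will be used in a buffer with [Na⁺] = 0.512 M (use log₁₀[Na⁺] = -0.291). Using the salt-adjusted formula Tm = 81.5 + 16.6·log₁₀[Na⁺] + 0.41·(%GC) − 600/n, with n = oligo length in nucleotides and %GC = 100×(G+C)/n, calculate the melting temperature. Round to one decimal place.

Length n = 21. Counting bases: A=9, T=5, G=3, C=4
G+C = 7, so %GC = 7/21 × 100 = 33.333%
Salt term: 16.6 × (-0.291) = -4.831
GC term: 0.41 × 33.333 = 13.667; length term: −600/21 = −28.571
Tm = 81.5 + (-4.831) + 13.667 − 28.571 = 61.765 → 61.8°C

61.8°C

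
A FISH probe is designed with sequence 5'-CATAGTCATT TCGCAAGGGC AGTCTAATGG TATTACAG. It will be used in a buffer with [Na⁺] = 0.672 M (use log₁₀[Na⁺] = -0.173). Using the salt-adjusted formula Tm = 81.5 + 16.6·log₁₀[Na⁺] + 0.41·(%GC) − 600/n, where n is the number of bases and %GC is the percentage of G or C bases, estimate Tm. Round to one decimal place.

80.1°C

Length n = 38. Scanning the sequence gives C=7, T=11, A=11, G=9.
G+C = 16, so %GC = 16/38 × 100 = 42.105%
Salt term: 16.6 × (-0.173) = -2.872
GC term: 0.41 × 42.105 = 17.263; length term: −600/38 = −15.789
Tm = 81.5 + (-2.872) + 17.263 − 15.789 = 80.102 → 80.1°C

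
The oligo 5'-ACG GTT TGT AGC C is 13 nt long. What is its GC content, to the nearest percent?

Counting bases: T=4, G=4, A=2, C=3
G+C = 4 + 3 = 7 out of 13 bases
%GC = 7/13 × 100 = 53.85% ≈ 54%

54%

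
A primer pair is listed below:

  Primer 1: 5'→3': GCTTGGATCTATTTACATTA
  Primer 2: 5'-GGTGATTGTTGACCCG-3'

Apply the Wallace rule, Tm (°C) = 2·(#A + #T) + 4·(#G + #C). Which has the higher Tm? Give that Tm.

Primer 1, 52°C

Primer 1: A+T=14, G+C=6 → Tm = 2(14)+4(6) = 52°C
Primer 2: A+T=7, G+C=9 → Tm = 2(7)+4(9) = 50°C
52°C vs 50°C → primer 1 is higher.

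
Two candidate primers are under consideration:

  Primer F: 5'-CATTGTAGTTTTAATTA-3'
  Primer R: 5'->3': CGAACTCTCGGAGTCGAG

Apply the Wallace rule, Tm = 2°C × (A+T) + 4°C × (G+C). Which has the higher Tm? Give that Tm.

Primer R, 58°C

Primer F: A+T=14, G+C=3 → Tm = 2(14)+4(3) = 40°C
Primer R: A+T=7, G+C=11 → Tm = 2(7)+4(11) = 58°C
40°C vs 58°C → primer R is higher.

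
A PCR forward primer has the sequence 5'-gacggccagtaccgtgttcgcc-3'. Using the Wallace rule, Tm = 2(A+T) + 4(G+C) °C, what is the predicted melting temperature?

74°C

Scanning the sequence gives G=7, T=4, C=8, A=3.
A+T = 7, G+C = 15
Tm = 2(7) + 4(15) = 14 + 60 = 74°C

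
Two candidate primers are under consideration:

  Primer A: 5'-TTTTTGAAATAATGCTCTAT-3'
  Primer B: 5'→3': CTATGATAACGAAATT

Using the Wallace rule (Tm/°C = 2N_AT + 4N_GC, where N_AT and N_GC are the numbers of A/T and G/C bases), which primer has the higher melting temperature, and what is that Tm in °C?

Primer A: A+T=16, G+C=4 → Tm = 2(16)+4(4) = 48°C
Primer B: A+T=12, G+C=4 → Tm = 2(12)+4(4) = 40°C
48°C vs 40°C → primer A is higher.

Primer A, 48°C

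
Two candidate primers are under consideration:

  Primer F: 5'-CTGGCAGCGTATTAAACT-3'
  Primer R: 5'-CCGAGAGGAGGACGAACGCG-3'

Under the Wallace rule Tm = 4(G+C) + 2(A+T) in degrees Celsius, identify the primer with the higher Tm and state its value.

Primer R, 68°C

Primer F: A+T=10, G+C=8 → Tm = 2(10)+4(8) = 52°C
Primer R: A+T=6, G+C=14 → Tm = 2(6)+4(14) = 68°C
52°C vs 68°C → primer R is higher.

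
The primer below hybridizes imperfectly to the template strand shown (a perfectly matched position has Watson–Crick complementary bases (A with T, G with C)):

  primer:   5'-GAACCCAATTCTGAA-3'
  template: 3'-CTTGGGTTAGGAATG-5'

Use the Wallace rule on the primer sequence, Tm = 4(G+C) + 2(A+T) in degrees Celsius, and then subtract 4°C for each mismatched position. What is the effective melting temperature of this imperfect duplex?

Primer base counts: A=6, T=3, G=2, C=4 → A+T=9, G+C=6
Perfect-match Tm = 2(9) + 4(6) = 18 + 24 = 42°C
Mismatches (positions where the bases are not complementary): 3 (at positions 10, 13, 15)
Effective Tm = 42 − 3×4 = 42 − 12 = 30°C

30°C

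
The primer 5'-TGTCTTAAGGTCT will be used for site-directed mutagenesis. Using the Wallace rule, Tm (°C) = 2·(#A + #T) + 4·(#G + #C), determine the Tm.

Counting bases: C=2, T=6, G=3, A=2
A+T = 8, G+C = 5
Tm = 4·5 + 2·8 = 20 + 16 = 36°C

36°C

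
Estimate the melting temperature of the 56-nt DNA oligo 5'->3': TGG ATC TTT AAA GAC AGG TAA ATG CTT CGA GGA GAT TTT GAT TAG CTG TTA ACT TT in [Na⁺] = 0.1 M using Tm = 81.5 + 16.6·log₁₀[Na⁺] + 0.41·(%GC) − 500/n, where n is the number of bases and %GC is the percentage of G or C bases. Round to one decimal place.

Length n = 56. Scanning the sequence gives A=16, C=6, T=21, G=13.
G+C = 19, so %GC = 19/56 × 100 = 33.929%
Salt term: 16.6 × (-1) = -16.6
GC term: 0.41 × 33.929 = 13.911; length term: −500/56 = −8.929
Tm = 81.5 + (-16.6) + 13.911 − 8.929 = 69.882 → 69.9°C

69.9°C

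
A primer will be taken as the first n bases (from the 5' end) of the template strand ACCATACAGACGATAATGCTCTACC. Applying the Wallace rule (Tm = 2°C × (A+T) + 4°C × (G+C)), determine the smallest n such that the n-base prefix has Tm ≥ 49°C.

First 17 bases: ACCATACAGACGATAAT → Tm = 46°C (< 49°C)
First 18 bases: ACCATACAGACGATAATG → Tm = 50°C (≥ 49°C)
Each additional base adds 2°C (A/T) or 4°C (G/C), so Tm is non-decreasing in n; n = 18 is the first length to reach 49°C.

n = 18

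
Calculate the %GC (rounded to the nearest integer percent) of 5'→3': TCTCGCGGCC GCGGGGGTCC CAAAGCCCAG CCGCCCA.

78%

G=12, T=3, A=5, C=17
G+C = 12 + 17 = 29 out of 37 bases
%GC = 29/37 × 100 = 78.38% ≈ 78%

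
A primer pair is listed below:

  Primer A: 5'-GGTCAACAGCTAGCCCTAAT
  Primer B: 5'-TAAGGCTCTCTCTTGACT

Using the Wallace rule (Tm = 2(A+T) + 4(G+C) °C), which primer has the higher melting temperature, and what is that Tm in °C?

Primer A: A+T=10, G+C=10 → Tm = 2(10)+4(10) = 60°C
Primer B: A+T=10, G+C=8 → Tm = 2(10)+4(8) = 52°C
60°C vs 52°C → primer A is higher.

Primer A, 60°C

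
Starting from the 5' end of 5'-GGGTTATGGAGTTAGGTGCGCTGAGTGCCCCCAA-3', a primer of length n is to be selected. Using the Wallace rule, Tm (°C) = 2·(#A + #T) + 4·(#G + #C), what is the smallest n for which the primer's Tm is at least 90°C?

First 28 bases: GGGTTATGGAGTTAGGTGCGCTGAGTGC → Tm = 88°C (< 90°C)
First 29 bases: GGGTTATGGAGTTAGGTGCGCTGAGTGCC → Tm = 92°C (≥ 90°C)
Since every base adds ≥2°C, Tm only increases with n, so the threshold is first crossed at n = 29.

n = 29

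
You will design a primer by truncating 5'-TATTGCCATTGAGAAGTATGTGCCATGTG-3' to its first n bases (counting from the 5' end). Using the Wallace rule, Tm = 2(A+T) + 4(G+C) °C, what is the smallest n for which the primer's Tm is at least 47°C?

First 17 bases: TATTGCCATTGAGAAGT → Tm = 46°C (< 47°C)
First 18 bases: TATTGCCATTGAGAAGTA → Tm = 48°C (≥ 47°C)
Each additional base adds 2°C (A/T) or 4°C (G/C), so Tm is non-decreasing in n; n = 18 is the first length to reach 47°C.

n = 18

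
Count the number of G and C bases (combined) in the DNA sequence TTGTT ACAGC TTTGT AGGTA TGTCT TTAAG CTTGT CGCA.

15

Base counts: T=17, A=7, G=9, C=6
G+C = 9 + 6 = 15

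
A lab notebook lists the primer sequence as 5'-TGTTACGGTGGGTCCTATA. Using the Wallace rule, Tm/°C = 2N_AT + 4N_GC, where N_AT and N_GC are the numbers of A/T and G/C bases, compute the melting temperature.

Counting bases: T=7, C=3, G=6, A=3
A+T = 10, G+C = 9
Tm = 2(10) + 4(9) = 20 + 36 = 56°C

56°C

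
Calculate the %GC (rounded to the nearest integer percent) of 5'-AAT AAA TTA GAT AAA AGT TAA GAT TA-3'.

G=3, C=0, A=15, T=8
G+C = 3 + 0 = 3 out of 26 bases
%GC = 3/26 × 100 = 11.54% ≈ 12%

12%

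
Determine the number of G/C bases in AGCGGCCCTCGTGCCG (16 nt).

T=2, G=6, C=7, A=1
Total G or C: 6 + 7 = 13

13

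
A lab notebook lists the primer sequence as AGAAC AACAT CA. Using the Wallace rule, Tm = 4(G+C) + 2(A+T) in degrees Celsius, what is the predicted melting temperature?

C=3, G=1, A=7, T=1
A+T = 8, G+C = 4
Tm = 2×8 + 4×4 = 32°C

32°C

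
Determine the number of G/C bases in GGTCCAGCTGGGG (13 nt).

10

G=7, A=1, T=2, C=3
Total G or C: 7 + 3 = 10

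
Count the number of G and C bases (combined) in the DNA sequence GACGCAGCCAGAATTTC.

Scanning the sequence gives A=5, C=5, T=3, G=4.
G+C = 4 + 5 = 9

9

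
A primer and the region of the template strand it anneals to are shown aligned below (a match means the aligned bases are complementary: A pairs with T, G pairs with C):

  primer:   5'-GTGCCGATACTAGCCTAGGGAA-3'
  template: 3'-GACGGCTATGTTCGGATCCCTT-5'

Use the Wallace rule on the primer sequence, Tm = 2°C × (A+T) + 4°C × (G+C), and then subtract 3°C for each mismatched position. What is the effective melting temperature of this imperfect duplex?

62°C

Primer base counts: A=6, T=4, G=7, C=5 → A+T=10, G+C=12
Perfect-match Tm = 2(10) + 4(12) = 20 + 48 = 68°C
Mismatches (positions where the bases are not complementary): 2 (at positions 1, 11)
Effective Tm = 68 − 2×3 = 68 − 6 = 62°C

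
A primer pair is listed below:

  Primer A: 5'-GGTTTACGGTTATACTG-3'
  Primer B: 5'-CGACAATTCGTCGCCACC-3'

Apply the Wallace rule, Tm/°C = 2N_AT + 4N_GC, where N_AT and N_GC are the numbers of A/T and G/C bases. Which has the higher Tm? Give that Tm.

Primer A: A+T=10, G+C=7 → Tm = 2(10)+4(7) = 48°C
Primer B: A+T=7, G+C=11 → Tm = 2(7)+4(11) = 58°C
48°C vs 58°C → primer B is higher.

Primer B, 58°C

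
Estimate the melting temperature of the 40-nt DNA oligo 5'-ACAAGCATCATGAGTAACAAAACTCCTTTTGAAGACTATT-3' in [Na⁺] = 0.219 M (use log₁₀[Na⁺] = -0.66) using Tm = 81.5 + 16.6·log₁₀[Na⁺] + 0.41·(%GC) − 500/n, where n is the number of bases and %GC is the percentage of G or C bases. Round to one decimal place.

Length n = 40. A=16, C=8, T=11, G=5
G+C = 13, so %GC = 13/40 × 100 = 32.5%
Salt term: 16.6 × (-0.66) = -10.956
GC term: 0.41 × 32.5 = 13.325; length term: −500/40 = −12.5
Tm = 81.5 + (-10.956) + 13.325 − 12.5 = 71.369 → 71.4°C

71.4°C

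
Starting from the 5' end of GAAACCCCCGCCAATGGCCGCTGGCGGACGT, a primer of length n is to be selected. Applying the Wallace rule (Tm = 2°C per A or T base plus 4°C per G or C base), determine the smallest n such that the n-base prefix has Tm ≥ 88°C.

n = 26

First 25 bases: GAAACCCCCGCCAATGGCCGCTGGC → Tm = 86°C (< 88°C)
First 26 bases: GAAACCCCCGCCAATGGCCGCTGGCG → Tm = 90°C (≥ 88°C)
Each additional base adds 2°C (A/T) or 4°C (G/C), so Tm is non-decreasing in n; n = 26 is the first length to reach 88°C.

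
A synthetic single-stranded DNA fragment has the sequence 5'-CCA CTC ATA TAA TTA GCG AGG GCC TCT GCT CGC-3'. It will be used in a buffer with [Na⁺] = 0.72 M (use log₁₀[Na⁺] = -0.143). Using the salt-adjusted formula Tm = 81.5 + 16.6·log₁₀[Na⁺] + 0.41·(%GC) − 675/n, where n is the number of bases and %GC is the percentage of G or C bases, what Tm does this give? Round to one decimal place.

Length n = 33. Counting bases: T=8, C=11, A=7, G=7
G+C = 18, so %GC = 18/33 × 100 = 54.545%
Salt term: 16.6 × (-0.143) = -2.374
GC term: 0.41 × 54.545 = 22.363; length term: −675/33 = −20.455
Tm = 81.5 + (-2.374) + 22.363 − 20.455 = 81.034 → 81.0°C

81.0°C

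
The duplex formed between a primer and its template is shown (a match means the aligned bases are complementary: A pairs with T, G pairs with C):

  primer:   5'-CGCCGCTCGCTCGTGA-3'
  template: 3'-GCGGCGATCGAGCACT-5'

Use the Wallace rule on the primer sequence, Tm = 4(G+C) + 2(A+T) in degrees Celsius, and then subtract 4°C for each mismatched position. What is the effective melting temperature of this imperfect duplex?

Primer base counts: A=1, T=3, G=5, C=7 → A+T=4, G+C=12
Perfect-match Tm = 2(4) + 4(12) = 8 + 48 = 56°C
Mismatches (positions where the bases are not complementary): 1 (at position 8)
Effective Tm = 56 − 1×4 = 56 − 4 = 52°C

52°C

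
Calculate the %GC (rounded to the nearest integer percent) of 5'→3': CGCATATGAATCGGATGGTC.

50%

Scanning the sequence gives A=5, T=5, C=4, G=6.
G+C = 6 + 4 = 10 out of 20 bases
%GC = 10/20 × 100 = 50% ≈ 50%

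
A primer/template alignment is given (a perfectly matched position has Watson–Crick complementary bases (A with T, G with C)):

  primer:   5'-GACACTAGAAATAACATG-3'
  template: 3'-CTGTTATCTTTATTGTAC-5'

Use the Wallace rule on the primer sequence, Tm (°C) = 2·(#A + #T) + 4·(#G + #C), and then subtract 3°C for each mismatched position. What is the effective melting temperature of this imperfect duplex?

45°C

Primer base counts: A=9, T=3, G=3, C=3 → A+T=12, G+C=6
Perfect-match Tm = 2(12) + 4(6) = 24 + 24 = 48°C
Mismatches (positions where the bases are not complementary): 1 (at position 5)
Effective Tm = 48 − 1×3 = 48 − 3 = 45°C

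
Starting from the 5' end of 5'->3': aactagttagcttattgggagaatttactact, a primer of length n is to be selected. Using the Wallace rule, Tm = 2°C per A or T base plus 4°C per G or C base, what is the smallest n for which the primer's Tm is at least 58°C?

n = 21

First 20 bases: AACTAGTTAGCTTATTGGGA → Tm = 54°C (< 58°C)
First 21 bases: AACTAGTTAGCTTATTGGGAG → Tm = 58°C (≥ 58°C)
Each additional base adds 2°C (A/T) or 4°C (G/C), so Tm is non-decreasing in n; n = 21 is the first length to reach 58°C.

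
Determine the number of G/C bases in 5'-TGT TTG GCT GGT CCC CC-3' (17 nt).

11

Counting bases: A=0, T=6, C=6, G=5
G+C = 5 + 6 = 11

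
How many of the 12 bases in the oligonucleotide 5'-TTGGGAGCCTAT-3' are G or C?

Base counts: A=2, G=4, T=4, C=2
Total G or C: 4 + 2 = 6

6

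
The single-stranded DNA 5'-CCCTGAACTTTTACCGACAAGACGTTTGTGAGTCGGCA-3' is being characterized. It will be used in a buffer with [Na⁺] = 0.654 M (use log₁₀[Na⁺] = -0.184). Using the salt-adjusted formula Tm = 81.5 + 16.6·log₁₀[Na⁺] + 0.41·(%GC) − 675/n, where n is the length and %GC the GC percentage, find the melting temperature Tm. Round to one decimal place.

Length n = 38. C=10, G=9, A=9, T=10
G+C = 19, so %GC = 19/38 × 100 = 50%
Salt term: 16.6 × (-0.184) = -3.054
GC term: 0.41 × 50 = 20.5; length term: −675/38 = −17.763
Tm = 81.5 + (-3.054) + 20.5 − 17.763 = 81.183 → 81.2°C

81.2°C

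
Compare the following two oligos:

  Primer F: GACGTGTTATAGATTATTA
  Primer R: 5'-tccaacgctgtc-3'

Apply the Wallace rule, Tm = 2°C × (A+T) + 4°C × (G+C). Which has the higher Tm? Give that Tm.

Primer F, 48°C

Primer F: A+T=14, G+C=5 → Tm = 2(14)+4(5) = 48°C
Primer R: A+T=5, G+C=7 → Tm = 2(5)+4(7) = 38°C
48°C vs 38°C → primer F is higher.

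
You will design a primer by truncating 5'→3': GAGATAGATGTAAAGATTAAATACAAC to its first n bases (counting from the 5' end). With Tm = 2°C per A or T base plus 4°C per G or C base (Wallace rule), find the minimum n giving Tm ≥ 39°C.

n = 15

First 14 bases: GAGATAGATGTAAA → Tm = 36°C (< 39°C)
First 15 bases: GAGATAGATGTAAAG → Tm = 40°C (≥ 39°C)
Each additional base adds 2°C (A/T) or 4°C (G/C), so Tm is non-decreasing in n; n = 15 is the first length to reach 39°C.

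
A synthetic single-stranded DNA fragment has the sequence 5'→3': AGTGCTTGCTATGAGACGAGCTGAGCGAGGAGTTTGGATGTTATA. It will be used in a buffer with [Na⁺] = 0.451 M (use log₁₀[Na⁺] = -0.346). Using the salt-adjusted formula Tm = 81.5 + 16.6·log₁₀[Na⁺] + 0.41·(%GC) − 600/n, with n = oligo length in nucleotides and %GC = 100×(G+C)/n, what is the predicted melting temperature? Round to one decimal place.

81.6°C

Length n = 45. Base counts: G=16, A=11, C=5, T=13
G+C = 21, so %GC = 21/45 × 100 = 46.667%
Salt term: 16.6 × (-0.346) = -5.744
GC term: 0.41 × 46.667 = 19.133; length term: −600/45 = −13.333
Tm = 81.5 + (-5.744) + 19.133 − 13.333 = 81.556 → 81.6°C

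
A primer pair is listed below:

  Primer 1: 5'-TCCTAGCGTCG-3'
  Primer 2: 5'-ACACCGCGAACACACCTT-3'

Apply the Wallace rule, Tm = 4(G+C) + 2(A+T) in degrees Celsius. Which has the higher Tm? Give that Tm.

Primer 1: A+T=4, G+C=7 → Tm = 2(4)+4(7) = 36°C
Primer 2: A+T=8, G+C=10 → Tm = 2(8)+4(10) = 56°C
36°C vs 56°C → primer 2 is higher.

Primer 2, 56°C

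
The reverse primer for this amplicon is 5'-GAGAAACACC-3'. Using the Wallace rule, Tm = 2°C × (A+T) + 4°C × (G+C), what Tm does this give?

C=3, T=0, A=5, G=2
AT pairs contribute 5, GC pairs contribute 5.
Tm = 4·5 + 2·5 = 20 + 10 = 30°C

30°C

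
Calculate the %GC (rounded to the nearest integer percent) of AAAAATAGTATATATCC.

18%

Counting bases: A=9, C=2, T=5, G=1
G+C = 1 + 2 = 3 out of 17 bases
%GC = 3/17 × 100 = 17.65% ≈ 18%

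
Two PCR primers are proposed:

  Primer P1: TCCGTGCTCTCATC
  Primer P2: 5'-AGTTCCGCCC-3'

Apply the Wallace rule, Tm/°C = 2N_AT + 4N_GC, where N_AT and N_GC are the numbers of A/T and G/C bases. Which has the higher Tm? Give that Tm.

Primer P1, 44°C

Primer P1: A+T=6, G+C=8 → Tm = 2(6)+4(8) = 44°C
Primer P2: A+T=3, G+C=7 → Tm = 2(3)+4(7) = 34°C
44°C vs 34°C → primer P1 is higher.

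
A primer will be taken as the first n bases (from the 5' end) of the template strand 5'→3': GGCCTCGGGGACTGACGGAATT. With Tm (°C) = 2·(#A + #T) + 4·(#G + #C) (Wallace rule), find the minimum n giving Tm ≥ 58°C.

First 16 bases: GGCCTCGGGGACTGAC → Tm = 56°C (< 58°C)
First 17 bases: GGCCTCGGGGACTGACG → Tm = 60°C (≥ 58°C)
Each additional base adds 2°C (A/T) or 4°C (G/C), so Tm is non-decreasing in n; n = 17 is the first length to reach 58°C.

n = 17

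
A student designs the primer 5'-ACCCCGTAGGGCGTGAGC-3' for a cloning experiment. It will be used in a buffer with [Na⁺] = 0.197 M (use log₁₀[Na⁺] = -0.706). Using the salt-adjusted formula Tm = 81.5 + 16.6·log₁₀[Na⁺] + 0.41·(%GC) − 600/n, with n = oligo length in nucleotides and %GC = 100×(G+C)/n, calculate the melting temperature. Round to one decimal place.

66.1°C

Length n = 18. Counting bases: G=7, A=3, T=2, C=6
G+C = 13, so %GC = 13/18 × 100 = 72.222%
Salt term: 16.6 × (-0.706) = -11.72
GC term: 0.41 × 72.222 = 29.611; length term: −600/18 = −33.333
Tm = 81.5 + (-11.72) + 29.611 − 33.333 = 66.058 → 66.1°C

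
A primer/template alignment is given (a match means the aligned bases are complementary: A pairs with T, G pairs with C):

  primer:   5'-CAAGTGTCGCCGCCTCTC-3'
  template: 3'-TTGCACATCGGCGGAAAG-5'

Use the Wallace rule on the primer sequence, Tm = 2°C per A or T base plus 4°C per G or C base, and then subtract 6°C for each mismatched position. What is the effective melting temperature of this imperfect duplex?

Primer base counts: A=2, T=4, G=4, C=8 → A+T=6, G+C=12
Perfect-match Tm = 2(6) + 4(12) = 12 + 48 = 60°C
Mismatches (positions where the bases are not complementary): 4 (at positions 1, 3, 8, 16)
Effective Tm = 60 − 4×6 = 60 − 24 = 36°C

36°C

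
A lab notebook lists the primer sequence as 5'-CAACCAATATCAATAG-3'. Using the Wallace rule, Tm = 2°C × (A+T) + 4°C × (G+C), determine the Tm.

42°C

Base counts: T=3, A=8, C=4, G=1
A+T = 11, G+C = 5
Tm = 2×11 + 4×5 = 42°C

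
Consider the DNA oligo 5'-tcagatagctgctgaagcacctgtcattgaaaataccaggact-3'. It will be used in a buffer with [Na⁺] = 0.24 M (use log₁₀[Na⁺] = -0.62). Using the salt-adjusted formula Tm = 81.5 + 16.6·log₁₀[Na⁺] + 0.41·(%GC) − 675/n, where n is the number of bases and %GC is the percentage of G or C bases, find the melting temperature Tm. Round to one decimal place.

Length n = 43. A=14, G=9, T=10, C=10
G+C = 19, so %GC = 19/43 × 100 = 44.186%
Salt term: 16.6 × (-0.62) = -10.292
GC term: 0.41 × 44.186 = 18.116; length term: −675/43 = −15.698
Tm = 81.5 + (-10.292) + 18.116 − 15.698 = 73.626 → 73.6°C

73.6°C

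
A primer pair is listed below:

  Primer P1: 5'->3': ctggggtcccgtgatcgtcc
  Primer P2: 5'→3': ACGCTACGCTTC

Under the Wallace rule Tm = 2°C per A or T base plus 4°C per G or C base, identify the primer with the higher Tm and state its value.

Primer P1: A+T=6, G+C=14 → Tm = 2(6)+4(14) = 68°C
Primer P2: A+T=5, G+C=7 → Tm = 2(5)+4(7) = 38°C
68°C vs 38°C → primer P1 is higher.

Primer P1, 68°C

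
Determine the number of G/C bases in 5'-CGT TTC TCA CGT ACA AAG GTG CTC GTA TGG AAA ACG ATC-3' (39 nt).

Base counts: A=11, G=9, C=9, T=10
Total G or C: 9 + 9 = 18

18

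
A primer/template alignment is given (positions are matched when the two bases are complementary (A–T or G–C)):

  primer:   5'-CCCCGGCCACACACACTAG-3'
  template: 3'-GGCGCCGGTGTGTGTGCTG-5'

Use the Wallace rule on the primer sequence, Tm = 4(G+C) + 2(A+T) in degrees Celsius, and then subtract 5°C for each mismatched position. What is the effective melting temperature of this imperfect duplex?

49°C

Primer base counts: A=5, T=1, G=3, C=10 → A+T=6, G+C=13
Perfect-match Tm = 2(6) + 4(13) = 12 + 52 = 64°C
Mismatches (positions where the bases are not complementary): 3 (at positions 3, 17, 19)
Effective Tm = 64 − 3×5 = 64 − 15 = 49°C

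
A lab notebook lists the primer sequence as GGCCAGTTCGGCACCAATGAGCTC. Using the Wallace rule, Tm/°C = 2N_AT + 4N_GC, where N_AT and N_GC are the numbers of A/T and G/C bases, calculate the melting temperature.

Counting bases: C=8, G=7, T=4, A=5
AT pairs contribute 9, GC pairs contribute 15.
Tm = 2×9 + 4×15 = 78°C

78°C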